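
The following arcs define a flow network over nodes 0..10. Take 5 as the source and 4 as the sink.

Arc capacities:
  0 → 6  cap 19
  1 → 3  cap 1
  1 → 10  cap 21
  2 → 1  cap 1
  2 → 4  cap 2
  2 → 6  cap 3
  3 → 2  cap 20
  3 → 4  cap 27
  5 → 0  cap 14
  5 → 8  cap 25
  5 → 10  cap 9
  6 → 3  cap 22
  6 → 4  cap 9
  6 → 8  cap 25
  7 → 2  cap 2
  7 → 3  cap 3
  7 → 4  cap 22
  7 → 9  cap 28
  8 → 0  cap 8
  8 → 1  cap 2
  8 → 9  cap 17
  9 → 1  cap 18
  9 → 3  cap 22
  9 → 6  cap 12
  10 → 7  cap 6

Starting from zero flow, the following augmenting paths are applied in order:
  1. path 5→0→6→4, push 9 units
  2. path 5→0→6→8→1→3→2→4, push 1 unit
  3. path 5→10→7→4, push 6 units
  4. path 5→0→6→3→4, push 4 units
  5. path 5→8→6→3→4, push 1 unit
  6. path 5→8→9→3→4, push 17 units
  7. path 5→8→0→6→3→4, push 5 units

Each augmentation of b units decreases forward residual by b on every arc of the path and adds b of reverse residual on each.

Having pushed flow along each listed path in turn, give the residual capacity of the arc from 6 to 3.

Residual capacity of (6,3): 12

after path 1 (5→0→6→4, push 9): res(6,3)=22
after path 2 (5→0→6→8→1→3→2→4, push 1): res(6,3)=22
after path 3 (5→10→7→4, push 6): res(6,3)=22
after path 4 (5→0→6→3→4, push 4): res(6,3)=18
after path 5 (5→8→6→3→4, push 1): res(6,3)=17
after path 6 (5→8→9→3→4, push 17): res(6,3)=17
after path 7 (5→8→0→6→3→4, push 5): res(6,3)=12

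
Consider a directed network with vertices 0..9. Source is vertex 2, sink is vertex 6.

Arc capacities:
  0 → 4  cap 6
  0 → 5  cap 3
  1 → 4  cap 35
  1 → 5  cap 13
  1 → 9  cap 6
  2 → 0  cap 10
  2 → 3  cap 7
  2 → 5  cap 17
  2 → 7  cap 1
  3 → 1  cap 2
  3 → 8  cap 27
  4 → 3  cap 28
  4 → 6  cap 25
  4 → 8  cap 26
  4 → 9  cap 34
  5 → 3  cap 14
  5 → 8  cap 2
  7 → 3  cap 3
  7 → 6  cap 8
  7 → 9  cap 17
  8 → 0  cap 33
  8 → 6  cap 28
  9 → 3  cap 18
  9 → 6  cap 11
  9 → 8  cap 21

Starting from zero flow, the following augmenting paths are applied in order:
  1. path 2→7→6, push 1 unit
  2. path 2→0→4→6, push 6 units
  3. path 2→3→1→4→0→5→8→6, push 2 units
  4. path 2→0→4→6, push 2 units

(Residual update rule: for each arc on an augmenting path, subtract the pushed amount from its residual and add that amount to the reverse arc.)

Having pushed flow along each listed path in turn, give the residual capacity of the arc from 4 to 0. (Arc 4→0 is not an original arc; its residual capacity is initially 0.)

Residual capacity of (4,0): 6

after path 1 (2→7→6, push 1): res(4,0)=0
after path 2 (2→0→4→6, push 6): res(4,0)=6
after path 3 (2→3→1→4→0→5→8→6, push 2): res(4,0)=4
after path 4 (2→0→4→6, push 2): res(4,0)=6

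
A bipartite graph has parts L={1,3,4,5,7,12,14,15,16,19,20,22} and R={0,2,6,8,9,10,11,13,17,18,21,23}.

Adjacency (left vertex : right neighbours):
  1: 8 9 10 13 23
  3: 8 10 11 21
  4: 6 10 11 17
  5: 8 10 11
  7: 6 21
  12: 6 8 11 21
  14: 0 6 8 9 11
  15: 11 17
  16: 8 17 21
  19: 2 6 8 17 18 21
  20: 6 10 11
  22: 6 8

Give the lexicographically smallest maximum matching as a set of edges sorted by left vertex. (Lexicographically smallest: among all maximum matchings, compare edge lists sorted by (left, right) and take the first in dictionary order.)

|M| = 9 (so the lex-smallest maximum matching has 9 edges)
process left vertices in ascending order; for each, take the smallest-labelled available neighbour that still permits 9 edges overall, or leave it unmatched if none does
lex-smallest matching: {1-9, 3-8, 4-6, 5-10, 7-21, 12-11, 14-0, 15-17, 19-2}

Lex-smallest maximum matching: {(1,9), (3,8), (4,6), (5,10), (7,21), (12,11), (14,0), (15,17), (19,2)}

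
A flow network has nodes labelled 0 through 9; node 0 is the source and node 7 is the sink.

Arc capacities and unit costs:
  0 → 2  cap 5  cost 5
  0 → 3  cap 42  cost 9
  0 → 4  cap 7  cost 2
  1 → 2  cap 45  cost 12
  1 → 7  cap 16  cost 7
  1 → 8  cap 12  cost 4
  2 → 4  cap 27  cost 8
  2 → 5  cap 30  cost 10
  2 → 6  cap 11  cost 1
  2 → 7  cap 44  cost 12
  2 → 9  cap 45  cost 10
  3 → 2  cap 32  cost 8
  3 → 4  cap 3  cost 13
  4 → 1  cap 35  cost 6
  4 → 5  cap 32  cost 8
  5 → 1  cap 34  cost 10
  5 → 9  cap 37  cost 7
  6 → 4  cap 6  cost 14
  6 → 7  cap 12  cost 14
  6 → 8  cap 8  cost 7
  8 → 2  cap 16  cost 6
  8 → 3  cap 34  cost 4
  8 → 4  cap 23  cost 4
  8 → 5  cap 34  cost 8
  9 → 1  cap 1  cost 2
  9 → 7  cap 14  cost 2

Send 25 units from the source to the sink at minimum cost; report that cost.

shortest-cost path #1: 0→4→1→7 push 7 @ unit cost 15 (adds 105)
shortest-cost path #2: 0→2→7 push 5 @ unit cost 17 (adds 85)
shortest-cost path #3: 0→3→2→7 push 13 @ unit cost 29 (adds 377)
total cost = 567

Minimum cost for 25 units: 567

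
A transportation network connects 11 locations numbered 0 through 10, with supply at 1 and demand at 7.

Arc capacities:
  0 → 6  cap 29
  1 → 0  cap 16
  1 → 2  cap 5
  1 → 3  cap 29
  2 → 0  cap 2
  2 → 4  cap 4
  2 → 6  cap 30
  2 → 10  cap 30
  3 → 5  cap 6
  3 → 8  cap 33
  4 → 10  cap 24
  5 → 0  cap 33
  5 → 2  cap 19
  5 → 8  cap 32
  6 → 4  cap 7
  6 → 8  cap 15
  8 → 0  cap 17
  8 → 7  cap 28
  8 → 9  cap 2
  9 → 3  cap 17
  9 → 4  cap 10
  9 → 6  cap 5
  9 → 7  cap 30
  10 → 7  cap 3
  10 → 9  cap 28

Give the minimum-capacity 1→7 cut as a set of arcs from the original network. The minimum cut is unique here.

Min-cut arcs: {(1,2), (3,5), (6,4), (8,7), (8,9)} (total capacity 48)

augment #1: 1→2→10→7 push 3
augment #2: 1→3→8→7 push 28
augment #3: 1→2→10→9→7 push 2
augment #4: 1→3→8→9→7 push 1
augment #5: 1→0→6→8→9→7 push 1
augment #6: 1→0→6→4→10→9→7 push 7
augment #7: 1→0→6→8→3→5→2→10→9→7 push 6
max flow = 48; residual-reachable set from 1 gives S-side
cut edges (S→T): {(1,2), (3,5), (6,4), (8,7), (8,9)} total cap 48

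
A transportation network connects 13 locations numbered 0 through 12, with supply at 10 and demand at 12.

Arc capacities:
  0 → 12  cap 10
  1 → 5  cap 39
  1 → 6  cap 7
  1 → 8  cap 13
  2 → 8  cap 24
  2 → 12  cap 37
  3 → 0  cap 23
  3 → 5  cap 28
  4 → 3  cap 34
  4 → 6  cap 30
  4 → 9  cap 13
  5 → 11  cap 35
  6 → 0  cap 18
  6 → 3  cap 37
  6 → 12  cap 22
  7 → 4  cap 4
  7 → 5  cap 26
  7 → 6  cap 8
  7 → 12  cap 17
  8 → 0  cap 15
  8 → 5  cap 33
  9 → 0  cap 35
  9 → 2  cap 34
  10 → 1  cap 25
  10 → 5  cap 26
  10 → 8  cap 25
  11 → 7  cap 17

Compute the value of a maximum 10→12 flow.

augment #1: 10→1→6→12 bottleneck 7, total now 7
augment #2: 10→8→0→12 bottleneck 10, total now 17
augment #3: 10→5→11→7→12 bottleneck 17, total now 34

Maximum flow value: 34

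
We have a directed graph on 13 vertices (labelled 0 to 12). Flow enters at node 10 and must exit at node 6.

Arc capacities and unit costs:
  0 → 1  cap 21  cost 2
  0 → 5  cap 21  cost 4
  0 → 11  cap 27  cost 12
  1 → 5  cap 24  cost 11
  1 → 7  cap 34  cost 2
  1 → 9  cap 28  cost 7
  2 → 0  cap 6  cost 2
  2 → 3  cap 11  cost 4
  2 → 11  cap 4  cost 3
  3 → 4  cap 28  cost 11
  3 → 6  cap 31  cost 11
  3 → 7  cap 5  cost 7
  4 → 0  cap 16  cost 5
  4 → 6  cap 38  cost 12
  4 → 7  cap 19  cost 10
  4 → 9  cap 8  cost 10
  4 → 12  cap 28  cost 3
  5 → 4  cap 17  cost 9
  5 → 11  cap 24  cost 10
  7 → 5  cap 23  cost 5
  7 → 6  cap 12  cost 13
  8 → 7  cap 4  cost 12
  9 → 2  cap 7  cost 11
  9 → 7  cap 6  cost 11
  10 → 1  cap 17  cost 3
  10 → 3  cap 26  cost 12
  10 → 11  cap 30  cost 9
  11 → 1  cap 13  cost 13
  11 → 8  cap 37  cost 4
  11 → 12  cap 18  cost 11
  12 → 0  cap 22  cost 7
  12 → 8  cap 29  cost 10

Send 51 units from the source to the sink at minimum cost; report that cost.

shortest-cost path #1: 10→1→7→6 push 12 @ unit cost 18 (adds 216)
shortest-cost path #2: 10→3→6 push 26 @ unit cost 23 (adds 598)
shortest-cost path #3: 10→1→7→5→4→6 push 5 @ unit cost 31 (adds 155)
shortest-cost path #4: 10→11→1→7→5→4→6 push 8 @ unit cost 50 (adds 400)
total cost = 1369

Minimum cost for 51 units: 1369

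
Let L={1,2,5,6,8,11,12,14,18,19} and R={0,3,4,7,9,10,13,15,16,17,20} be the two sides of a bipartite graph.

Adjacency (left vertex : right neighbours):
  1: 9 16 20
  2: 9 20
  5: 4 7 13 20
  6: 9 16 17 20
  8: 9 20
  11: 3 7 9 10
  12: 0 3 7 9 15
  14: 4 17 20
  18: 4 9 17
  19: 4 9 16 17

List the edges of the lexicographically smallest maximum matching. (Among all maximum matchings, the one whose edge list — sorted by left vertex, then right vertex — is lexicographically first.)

|M| = 8 (so the lex-smallest maximum matching has 8 edges)
process left vertices in ascending order; for each, take the smallest-labelled available neighbour that still permits 8 edges overall, or leave it unmatched if none does
lex-smallest matching: {1-9, 2-20, 5-7, 6-16, 11-3, 12-0, 14-4, 18-17}

Lex-smallest maximum matching: {(1,9), (2,20), (5,7), (6,16), (11,3), (12,0), (14,4), (18,17)}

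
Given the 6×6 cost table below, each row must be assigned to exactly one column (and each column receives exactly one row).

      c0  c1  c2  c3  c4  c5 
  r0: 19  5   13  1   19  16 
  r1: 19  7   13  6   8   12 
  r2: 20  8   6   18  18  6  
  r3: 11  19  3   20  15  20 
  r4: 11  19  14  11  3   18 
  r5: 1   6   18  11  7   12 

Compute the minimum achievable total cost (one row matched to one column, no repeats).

optimal assignment: row0→col3 (cost 1), row1→col1 (cost 7), row2→col5 (cost 6), row3→col2 (cost 3), row4→col4 (cost 3), row5→col0 (cost 1)
total = 1 + 7 + 6 + 3 + 3 + 1 = 21

Minimum assignment cost: 21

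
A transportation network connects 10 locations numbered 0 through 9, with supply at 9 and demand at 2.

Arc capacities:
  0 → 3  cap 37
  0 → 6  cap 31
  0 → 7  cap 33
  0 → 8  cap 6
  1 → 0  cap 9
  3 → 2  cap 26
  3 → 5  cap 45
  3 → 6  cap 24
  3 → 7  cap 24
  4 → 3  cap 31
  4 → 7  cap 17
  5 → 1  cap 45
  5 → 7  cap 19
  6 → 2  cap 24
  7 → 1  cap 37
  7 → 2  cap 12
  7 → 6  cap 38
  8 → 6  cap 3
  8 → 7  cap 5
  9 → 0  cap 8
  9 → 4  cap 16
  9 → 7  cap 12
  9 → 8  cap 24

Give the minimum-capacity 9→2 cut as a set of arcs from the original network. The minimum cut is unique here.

augment #1: 9→7→2 push 12
augment #2: 9→0→3→2 push 8
augment #3: 9→4→3→2 push 16
augment #4: 9→8→6→2 push 3
augment #5: 9→8→7→6→2 push 5
max flow = 44; residual-reachable set from 9 gives S-side
cut edges (S→T): {(8,6), (8,7), (9,0), (9,4), (9,7)} total cap 44

Min-cut arcs: {(8,6), (8,7), (9,0), (9,4), (9,7)} (total capacity 44)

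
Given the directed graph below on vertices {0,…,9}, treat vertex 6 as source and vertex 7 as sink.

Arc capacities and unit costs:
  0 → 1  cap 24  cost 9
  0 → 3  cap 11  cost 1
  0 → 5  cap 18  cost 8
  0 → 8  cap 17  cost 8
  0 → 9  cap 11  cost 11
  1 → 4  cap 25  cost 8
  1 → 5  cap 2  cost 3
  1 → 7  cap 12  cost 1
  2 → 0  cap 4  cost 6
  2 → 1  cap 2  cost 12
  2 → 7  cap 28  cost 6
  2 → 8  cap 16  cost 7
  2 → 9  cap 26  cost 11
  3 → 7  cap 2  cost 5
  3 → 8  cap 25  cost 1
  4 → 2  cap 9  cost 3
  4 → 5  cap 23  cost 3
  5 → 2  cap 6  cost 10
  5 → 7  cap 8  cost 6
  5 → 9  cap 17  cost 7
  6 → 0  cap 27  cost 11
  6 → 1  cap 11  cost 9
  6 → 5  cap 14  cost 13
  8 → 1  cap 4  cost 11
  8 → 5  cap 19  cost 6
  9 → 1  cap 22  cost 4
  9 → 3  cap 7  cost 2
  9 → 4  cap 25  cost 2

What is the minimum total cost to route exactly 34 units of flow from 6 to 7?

shortest-cost path #1: 6→1→7 push 11 @ unit cost 10 (adds 110)
shortest-cost path #2: 6→0→3→7 push 2 @ unit cost 17 (adds 34)
shortest-cost path #3: 6→5→7 push 8 @ unit cost 19 (adds 152)
shortest-cost path #4: 6→0→1→7 push 1 @ unit cost 21 (adds 21)
shortest-cost path #5: 6→5→2→7 push 6 @ unit cost 29 (adds 174)
shortest-cost path #6: 6→0→9→4→2→7 push 6 @ unit cost 33 (adds 198)
total cost = 689

Minimum cost for 34 units: 689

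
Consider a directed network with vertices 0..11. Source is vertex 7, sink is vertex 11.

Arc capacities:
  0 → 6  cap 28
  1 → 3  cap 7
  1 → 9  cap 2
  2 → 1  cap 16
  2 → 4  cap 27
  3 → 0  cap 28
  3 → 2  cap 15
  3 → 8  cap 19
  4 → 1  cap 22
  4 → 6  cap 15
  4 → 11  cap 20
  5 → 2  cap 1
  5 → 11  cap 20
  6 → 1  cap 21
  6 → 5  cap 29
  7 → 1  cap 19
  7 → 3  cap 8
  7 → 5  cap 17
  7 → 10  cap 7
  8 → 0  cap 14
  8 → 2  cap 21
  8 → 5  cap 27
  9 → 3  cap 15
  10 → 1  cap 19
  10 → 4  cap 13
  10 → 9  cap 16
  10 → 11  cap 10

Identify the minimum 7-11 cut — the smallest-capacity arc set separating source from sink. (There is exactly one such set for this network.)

augment #1: 7→5→11 push 17
augment #2: 7→10→11 push 7
augment #3: 7→3→2→4→11 push 8
augment #4: 7→1→3→2→4→11 push 7
augment #5: 7→1→9→3→8→5→11 push 2
max flow = 41; residual-reachable set from 7 gives S-side
cut edges (S→T): {(1,3), (1,9), (7,3), (7,5), (7,10)} total cap 41

Min-cut arcs: {(1,3), (1,9), (7,3), (7,5), (7,10)} (total capacity 41)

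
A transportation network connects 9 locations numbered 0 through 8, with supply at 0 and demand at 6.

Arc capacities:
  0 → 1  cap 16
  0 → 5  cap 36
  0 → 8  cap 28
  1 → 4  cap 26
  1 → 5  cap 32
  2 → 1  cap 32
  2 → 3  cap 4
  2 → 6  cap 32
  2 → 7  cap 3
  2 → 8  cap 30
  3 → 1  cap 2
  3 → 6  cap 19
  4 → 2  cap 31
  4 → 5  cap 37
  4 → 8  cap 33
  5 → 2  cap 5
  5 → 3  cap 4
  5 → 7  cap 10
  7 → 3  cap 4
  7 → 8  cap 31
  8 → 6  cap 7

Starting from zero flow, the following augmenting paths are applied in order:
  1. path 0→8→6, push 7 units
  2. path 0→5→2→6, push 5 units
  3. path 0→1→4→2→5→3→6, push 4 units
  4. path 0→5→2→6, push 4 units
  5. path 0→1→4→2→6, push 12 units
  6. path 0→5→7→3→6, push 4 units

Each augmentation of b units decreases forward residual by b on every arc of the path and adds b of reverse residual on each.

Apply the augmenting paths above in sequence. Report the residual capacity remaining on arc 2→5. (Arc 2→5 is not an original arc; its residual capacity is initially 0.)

Residual capacity of (2,5): 5

after path 1 (0→8→6, push 7): res(2,5)=0
after path 2 (0→5→2→6, push 5): res(2,5)=5
after path 3 (0→1→4→2→5→3→6, push 4): res(2,5)=1
after path 4 (0→5→2→6, push 4): res(2,5)=5
after path 5 (0→1→4→2→6, push 12): res(2,5)=5
after path 6 (0→5→7→3→6, push 4): res(2,5)=5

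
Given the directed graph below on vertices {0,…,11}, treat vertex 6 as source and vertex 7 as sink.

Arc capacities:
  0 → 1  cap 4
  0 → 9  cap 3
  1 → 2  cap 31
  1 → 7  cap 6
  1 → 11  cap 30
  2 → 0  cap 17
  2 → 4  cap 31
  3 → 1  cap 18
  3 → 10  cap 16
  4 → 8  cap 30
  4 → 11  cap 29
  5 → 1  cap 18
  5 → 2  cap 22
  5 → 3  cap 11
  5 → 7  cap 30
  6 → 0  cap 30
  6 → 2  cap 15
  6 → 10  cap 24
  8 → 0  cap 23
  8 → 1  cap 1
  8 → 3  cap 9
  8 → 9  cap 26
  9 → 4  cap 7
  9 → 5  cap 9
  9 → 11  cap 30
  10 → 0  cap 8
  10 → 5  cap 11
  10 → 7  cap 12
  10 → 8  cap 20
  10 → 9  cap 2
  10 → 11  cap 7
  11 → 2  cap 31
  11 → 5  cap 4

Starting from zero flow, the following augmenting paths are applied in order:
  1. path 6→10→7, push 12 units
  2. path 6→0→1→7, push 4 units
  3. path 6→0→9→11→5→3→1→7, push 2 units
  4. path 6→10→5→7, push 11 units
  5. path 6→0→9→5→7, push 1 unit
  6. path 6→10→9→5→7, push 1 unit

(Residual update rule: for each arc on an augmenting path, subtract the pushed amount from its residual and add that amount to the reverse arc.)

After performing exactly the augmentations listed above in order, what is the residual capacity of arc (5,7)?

after path 1 (6→10→7, push 12): res(5,7)=30
after path 2 (6→0→1→7, push 4): res(5,7)=30
after path 3 (6→0→9→11→5→3→1→7, push 2): res(5,7)=30
after path 4 (6→10→5→7, push 11): res(5,7)=19
after path 5 (6→0→9→5→7, push 1): res(5,7)=18
after path 6 (6→10→9→5→7, push 1): res(5,7)=17

Residual capacity of (5,7): 17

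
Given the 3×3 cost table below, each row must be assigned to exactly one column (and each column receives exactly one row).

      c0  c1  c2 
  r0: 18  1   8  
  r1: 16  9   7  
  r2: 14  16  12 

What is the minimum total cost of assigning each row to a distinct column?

Minimum assignment cost: 22

optimal assignment: row0→col1 (cost 1), row1→col2 (cost 7), row2→col0 (cost 14)
total = 1 + 7 + 14 = 22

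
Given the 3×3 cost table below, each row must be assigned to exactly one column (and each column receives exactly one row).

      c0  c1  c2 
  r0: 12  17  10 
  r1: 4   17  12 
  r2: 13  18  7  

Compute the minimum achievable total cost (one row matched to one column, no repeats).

Minimum assignment cost: 28

optimal assignment: row0→col1 (cost 17), row1→col0 (cost 4), row2→col2 (cost 7)
total = 17 + 4 + 7 = 28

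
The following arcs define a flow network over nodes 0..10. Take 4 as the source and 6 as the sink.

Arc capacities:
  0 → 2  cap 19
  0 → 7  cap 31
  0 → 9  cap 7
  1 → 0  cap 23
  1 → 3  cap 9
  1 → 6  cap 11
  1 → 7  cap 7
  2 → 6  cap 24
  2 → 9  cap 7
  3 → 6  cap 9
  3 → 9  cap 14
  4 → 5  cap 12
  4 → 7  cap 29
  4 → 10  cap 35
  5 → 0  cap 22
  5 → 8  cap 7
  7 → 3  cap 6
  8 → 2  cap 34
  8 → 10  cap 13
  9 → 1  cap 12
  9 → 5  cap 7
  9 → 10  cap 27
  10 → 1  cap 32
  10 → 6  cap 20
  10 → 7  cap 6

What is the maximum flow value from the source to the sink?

Maximum flow value: 53

augment #1: 4→10→6 bottleneck 20, total now 20
augment #2: 4→7→3→6 bottleneck 6, total now 26
augment #3: 4→10→1→6 bottleneck 11, total now 37
augment #4: 4→5→0→2→6 bottleneck 12, total now 49
augment #5: 4→10→1→3→6 bottleneck 3, total now 52
augment #6: 4→10→1→0→2→6 bottleneck 1, total now 53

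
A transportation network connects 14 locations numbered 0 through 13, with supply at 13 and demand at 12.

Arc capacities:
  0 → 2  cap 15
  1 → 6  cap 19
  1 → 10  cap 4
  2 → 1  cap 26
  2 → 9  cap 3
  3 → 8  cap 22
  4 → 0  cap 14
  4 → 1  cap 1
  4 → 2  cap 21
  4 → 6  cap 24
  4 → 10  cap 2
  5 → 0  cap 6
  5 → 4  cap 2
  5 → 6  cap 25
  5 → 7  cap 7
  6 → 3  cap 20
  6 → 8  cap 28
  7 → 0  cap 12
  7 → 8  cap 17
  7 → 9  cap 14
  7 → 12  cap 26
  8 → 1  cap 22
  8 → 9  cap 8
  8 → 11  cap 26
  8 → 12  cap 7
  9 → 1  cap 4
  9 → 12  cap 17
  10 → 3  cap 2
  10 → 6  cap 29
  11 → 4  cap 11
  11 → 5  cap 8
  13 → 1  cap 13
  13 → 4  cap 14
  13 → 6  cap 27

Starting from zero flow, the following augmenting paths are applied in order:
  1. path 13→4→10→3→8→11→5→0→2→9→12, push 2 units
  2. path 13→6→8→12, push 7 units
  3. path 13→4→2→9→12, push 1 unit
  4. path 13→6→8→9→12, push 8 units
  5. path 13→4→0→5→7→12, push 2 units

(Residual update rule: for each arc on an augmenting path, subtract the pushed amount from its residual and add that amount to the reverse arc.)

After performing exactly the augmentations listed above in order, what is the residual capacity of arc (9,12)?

after path 1 (13→4→10→3→8→11→5→0→2→9→12, push 2): res(9,12)=15
after path 2 (13→6→8→12, push 7): res(9,12)=15
after path 3 (13→4→2→9→12, push 1): res(9,12)=14
after path 4 (13→6→8→9→12, push 8): res(9,12)=6
after path 5 (13→4→0→5→7→12, push 2): res(9,12)=6

Residual capacity of (9,12): 6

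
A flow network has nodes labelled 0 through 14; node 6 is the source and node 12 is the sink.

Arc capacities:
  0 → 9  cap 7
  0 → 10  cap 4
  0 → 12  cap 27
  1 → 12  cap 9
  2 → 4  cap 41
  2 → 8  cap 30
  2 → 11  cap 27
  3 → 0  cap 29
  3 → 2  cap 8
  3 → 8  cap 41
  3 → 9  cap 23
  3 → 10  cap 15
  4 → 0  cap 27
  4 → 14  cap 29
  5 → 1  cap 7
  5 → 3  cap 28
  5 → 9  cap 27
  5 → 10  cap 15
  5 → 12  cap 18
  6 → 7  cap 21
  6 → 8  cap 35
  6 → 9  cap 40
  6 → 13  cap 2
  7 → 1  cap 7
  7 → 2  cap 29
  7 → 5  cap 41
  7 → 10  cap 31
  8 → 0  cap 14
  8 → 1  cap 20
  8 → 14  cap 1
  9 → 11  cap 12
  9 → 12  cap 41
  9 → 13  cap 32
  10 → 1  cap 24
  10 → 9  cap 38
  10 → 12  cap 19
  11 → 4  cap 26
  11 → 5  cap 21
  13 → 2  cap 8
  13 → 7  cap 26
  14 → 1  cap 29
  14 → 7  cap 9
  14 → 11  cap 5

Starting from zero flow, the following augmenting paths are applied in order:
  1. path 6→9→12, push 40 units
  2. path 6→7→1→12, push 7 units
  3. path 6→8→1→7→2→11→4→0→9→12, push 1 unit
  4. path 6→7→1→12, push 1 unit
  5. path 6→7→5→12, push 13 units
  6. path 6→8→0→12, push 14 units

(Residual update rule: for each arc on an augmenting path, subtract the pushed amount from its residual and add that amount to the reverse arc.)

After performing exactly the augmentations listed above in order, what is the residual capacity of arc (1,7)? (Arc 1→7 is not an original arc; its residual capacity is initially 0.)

Residual capacity of (1,7): 7

after path 1 (6→9→12, push 40): res(1,7)=0
after path 2 (6→7→1→12, push 7): res(1,7)=7
after path 3 (6→8→1→7→2→11→4→0→9→12, push 1): res(1,7)=6
after path 4 (6→7→1→12, push 1): res(1,7)=7
after path 5 (6→7→5→12, push 13): res(1,7)=7
after path 6 (6→8→0→12, push 14): res(1,7)=7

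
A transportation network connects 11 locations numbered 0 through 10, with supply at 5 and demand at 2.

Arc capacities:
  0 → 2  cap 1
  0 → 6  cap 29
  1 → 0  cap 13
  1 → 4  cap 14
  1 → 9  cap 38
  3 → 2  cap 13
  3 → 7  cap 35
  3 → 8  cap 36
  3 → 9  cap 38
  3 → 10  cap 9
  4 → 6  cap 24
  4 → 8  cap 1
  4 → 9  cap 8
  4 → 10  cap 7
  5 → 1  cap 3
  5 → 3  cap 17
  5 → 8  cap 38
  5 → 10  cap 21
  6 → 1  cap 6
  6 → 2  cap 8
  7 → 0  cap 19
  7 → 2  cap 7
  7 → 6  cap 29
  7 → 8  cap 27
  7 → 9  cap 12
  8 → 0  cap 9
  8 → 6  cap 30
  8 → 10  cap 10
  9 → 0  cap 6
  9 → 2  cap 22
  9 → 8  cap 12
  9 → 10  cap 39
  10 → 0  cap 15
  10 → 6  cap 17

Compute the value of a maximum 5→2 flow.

augment #1: 5→3→2 bottleneck 13, total now 13
augment #2: 5→1→0→2 bottleneck 1, total now 14
augment #3: 5→1→9→2 bottleneck 2, total now 16
augment #4: 5→3→7→2 bottleneck 4, total now 20
augment #5: 5→8→6→2 bottleneck 8, total now 28
augment #6: 5→8→0→1→9→2 bottleneck 1, total now 29
augment #7: 5→8→6→1→9→2 bottleneck 6, total now 35

Maximum flow value: 35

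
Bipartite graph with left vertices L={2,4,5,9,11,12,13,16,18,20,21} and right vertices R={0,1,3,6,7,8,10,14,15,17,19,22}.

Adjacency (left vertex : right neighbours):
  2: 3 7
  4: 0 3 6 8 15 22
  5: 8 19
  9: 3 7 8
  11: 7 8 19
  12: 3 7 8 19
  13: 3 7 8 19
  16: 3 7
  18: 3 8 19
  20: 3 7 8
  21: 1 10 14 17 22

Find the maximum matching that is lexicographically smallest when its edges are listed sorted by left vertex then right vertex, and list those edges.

Lex-smallest maximum matching: {(2,3), (4,0), (5,8), (9,7), (11,19), (21,1)}

|M| = 6 (so the lex-smallest maximum matching has 6 edges)
process left vertices in ascending order; for each, take the smallest-labelled available neighbour that still permits 6 edges overall, or leave it unmatched if none does
lex-smallest matching: {2-3, 4-0, 5-8, 9-7, 11-19, 21-1}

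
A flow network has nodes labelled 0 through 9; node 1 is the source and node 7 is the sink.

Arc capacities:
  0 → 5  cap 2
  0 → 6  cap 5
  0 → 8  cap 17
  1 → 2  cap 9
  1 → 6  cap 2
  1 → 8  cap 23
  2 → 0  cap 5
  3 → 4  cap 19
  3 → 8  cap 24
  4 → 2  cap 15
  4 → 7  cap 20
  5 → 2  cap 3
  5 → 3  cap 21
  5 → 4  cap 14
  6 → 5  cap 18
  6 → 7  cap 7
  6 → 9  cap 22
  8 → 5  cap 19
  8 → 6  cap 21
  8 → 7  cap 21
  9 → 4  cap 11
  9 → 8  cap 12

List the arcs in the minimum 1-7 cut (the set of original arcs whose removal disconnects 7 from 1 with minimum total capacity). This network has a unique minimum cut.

Min-cut arcs: {(1,6), (1,8), (2,0)} (total capacity 30)

augment #1: 1→6→7 push 2
augment #2: 1→8→7 push 21
augment #3: 1→8→6→7 push 2
augment #4: 1→2→0→6→7 push 3
augment #5: 1→2→0→5→4→7 push 2
max flow = 30; residual-reachable set from 1 gives S-side
cut edges (S→T): {(1,6), (1,8), (2,0)} total cap 30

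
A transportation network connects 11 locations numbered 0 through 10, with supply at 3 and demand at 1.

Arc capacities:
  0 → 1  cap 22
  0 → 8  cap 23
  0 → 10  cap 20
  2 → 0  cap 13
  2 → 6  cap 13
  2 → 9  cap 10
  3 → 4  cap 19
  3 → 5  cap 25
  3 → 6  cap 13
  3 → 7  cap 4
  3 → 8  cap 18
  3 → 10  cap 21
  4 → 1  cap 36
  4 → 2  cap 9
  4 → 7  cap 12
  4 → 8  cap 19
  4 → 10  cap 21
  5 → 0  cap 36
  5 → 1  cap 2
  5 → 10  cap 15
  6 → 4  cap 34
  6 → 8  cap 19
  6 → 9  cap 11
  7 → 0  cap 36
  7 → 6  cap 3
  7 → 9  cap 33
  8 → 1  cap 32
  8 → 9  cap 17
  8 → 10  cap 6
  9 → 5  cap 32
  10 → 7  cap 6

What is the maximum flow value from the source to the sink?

augment #1: 3→4→1 bottleneck 19, total now 19
augment #2: 3→5→1 bottleneck 2, total now 21
augment #3: 3→8→1 bottleneck 18, total now 39
augment #4: 3→5→0→1 bottleneck 22, total now 61
augment #5: 3→6→4→1 bottleneck 13, total now 74
augment #6: 3→5→0→8→1 bottleneck 1, total now 75
augment #7: 3→7→0→8→1 bottleneck 4, total now 79
augment #8: 3→10→7→0→8→1 bottleneck 6, total now 85

Maximum flow value: 85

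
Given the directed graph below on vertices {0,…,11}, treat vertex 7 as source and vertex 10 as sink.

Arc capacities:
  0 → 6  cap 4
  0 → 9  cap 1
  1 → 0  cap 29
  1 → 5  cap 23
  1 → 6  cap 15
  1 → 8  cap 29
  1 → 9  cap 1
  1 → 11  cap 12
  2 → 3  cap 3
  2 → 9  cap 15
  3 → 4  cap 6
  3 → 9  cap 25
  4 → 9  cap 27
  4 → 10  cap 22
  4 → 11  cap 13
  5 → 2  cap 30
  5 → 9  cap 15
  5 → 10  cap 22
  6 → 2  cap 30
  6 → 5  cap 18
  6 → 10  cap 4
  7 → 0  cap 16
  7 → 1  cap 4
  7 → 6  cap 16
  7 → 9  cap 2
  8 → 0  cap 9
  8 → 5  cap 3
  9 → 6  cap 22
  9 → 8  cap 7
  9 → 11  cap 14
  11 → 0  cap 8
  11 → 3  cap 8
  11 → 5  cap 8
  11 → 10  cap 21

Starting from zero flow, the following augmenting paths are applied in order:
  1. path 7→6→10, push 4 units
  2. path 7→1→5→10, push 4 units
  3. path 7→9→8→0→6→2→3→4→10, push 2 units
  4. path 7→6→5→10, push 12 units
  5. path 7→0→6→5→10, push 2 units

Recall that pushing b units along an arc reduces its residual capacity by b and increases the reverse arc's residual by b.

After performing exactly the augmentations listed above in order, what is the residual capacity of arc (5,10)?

after path 1 (7→6→10, push 4): res(5,10)=22
after path 2 (7→1→5→10, push 4): res(5,10)=18
after path 3 (7→9→8→0→6→2→3→4→10, push 2): res(5,10)=18
after path 4 (7→6→5→10, push 12): res(5,10)=6
after path 5 (7→0→6→5→10, push 2): res(5,10)=4

Residual capacity of (5,10): 4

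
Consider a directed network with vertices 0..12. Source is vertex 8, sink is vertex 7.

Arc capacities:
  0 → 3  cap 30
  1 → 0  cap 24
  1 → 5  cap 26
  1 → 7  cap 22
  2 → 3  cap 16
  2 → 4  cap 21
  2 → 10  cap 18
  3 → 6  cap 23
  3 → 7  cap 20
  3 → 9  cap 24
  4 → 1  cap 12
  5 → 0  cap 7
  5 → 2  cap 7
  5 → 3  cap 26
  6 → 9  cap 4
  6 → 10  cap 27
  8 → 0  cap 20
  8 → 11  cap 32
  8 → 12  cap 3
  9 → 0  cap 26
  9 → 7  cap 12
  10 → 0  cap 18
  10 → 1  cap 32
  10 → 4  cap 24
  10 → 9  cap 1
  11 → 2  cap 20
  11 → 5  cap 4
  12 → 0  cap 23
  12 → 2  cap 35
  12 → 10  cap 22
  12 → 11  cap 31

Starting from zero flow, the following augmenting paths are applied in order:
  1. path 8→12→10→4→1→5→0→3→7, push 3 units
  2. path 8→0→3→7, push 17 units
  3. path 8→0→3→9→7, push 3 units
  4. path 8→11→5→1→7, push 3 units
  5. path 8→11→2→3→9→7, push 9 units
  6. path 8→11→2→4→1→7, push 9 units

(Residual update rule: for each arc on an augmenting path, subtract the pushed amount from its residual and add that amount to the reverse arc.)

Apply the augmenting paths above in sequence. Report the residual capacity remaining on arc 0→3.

Residual capacity of (0,3): 7

after path 1 (8→12→10→4→1→5→0→3→7, push 3): res(0,3)=27
after path 2 (8→0→3→7, push 17): res(0,3)=10
after path 3 (8→0→3→9→7, push 3): res(0,3)=7
after path 4 (8→11→5→1→7, push 3): res(0,3)=7
after path 5 (8→11→2→3→9→7, push 9): res(0,3)=7
after path 6 (8→11→2→4→1→7, push 9): res(0,3)=7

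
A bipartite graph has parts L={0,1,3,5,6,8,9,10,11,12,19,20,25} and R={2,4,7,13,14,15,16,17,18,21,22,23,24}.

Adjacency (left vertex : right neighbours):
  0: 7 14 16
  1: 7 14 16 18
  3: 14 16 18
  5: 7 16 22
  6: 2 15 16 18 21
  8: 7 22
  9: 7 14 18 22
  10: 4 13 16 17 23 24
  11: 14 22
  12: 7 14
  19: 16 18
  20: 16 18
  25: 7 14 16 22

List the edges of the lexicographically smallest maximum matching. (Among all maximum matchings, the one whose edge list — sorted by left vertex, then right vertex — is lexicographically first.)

Lex-smallest maximum matching: {(0,7), (1,14), (3,16), (5,22), (6,2), (9,18), (10,4)}

|M| = 7 (so the lex-smallest maximum matching has 7 edges)
process left vertices in ascending order; for each, take the smallest-labelled available neighbour that still permits 7 edges overall, or leave it unmatched if none does
lex-smallest matching: {0-7, 1-14, 3-16, 5-22, 6-2, 9-18, 10-4}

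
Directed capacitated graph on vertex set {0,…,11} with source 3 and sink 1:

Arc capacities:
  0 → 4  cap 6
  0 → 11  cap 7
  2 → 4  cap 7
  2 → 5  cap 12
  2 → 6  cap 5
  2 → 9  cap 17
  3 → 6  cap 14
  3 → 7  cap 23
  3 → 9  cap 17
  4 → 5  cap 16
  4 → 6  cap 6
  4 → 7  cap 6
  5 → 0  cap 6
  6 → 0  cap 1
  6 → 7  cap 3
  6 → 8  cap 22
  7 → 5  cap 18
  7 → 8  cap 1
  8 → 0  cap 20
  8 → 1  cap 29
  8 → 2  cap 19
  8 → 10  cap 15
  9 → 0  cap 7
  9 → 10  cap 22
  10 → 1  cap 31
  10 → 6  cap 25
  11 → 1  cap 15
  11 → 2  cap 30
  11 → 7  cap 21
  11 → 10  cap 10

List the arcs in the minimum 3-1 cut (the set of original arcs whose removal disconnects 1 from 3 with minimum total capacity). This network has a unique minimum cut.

Min-cut arcs: {(3,6), (3,9), (5,0), (7,8)} (total capacity 38)

augment #1: 3→6→8→1 push 14
augment #2: 3→7→8→1 push 1
augment #3: 3→9→10→1 push 17
augment #4: 3→7→5→0→11→1 push 6
max flow = 38; residual-reachable set from 3 gives S-side
cut edges (S→T): {(3,6), (3,9), (5,0), (7,8)} total cap 38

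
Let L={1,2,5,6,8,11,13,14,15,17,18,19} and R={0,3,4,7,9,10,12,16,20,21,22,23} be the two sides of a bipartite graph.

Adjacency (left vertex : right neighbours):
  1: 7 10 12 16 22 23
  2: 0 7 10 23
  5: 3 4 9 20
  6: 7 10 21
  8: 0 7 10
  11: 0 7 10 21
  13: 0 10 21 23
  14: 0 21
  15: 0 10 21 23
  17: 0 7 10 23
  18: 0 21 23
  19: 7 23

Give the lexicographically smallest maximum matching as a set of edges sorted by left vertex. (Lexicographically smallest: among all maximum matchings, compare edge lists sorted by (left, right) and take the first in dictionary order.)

|M| = 7 (so the lex-smallest maximum matching has 7 edges)
process left vertices in ascending order; for each, take the smallest-labelled available neighbour that still permits 7 edges overall, or leave it unmatched if none does
lex-smallest matching: {1-12, 2-0, 5-3, 6-7, 8-10, 11-21, 13-23}

Lex-smallest maximum matching: {(1,12), (2,0), (5,3), (6,7), (8,10), (11,21), (13,23)}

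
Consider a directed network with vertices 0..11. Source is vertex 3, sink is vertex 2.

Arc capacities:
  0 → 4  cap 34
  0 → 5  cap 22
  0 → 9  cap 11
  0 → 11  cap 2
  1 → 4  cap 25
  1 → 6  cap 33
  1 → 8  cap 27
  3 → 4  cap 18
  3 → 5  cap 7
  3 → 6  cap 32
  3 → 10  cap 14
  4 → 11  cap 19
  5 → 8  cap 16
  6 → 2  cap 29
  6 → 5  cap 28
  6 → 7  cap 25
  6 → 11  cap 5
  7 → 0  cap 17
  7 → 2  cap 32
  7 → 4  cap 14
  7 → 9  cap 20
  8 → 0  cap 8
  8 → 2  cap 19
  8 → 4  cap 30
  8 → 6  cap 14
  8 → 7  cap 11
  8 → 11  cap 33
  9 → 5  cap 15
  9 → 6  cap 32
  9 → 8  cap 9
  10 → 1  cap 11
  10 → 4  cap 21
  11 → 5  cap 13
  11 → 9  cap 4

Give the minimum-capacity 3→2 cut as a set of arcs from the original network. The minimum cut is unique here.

augment #1: 3→6→2 push 29
augment #2: 3→5→8→2 push 7
augment #3: 3→6→7→2 push 3
augment #4: 3→10→1→8→2 push 11
augment #5: 3→4→11→5→8→2 push 1
augment #6: 3→4→11→5→8→7→2 push 8
augment #7: 3→4→11→9→6→7→2 push 4
max flow = 63; residual-reachable set from 3 gives S-side
cut edges (S→T): {(3,6), (5,8), (10,1), (11,9)} total cap 63

Min-cut arcs: {(3,6), (5,8), (10,1), (11,9)} (total capacity 63)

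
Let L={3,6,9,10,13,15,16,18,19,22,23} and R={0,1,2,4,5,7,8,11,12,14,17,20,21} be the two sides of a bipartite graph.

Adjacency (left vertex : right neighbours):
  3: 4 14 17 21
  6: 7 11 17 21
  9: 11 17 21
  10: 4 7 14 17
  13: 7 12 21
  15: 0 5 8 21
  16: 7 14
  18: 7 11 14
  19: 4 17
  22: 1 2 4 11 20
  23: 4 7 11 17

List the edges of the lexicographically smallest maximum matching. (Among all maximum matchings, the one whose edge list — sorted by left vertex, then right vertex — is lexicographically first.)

Lex-smallest maximum matching: {(3,4), (6,7), (9,21), (10,14), (13,12), (15,0), (18,11), (19,17), (22,1)}

|M| = 9 (so the lex-smallest maximum matching has 9 edges)
process left vertices in ascending order; for each, take the smallest-labelled available neighbour that still permits 9 edges overall, or leave it unmatched if none does
lex-smallest matching: {3-4, 6-7, 9-21, 10-14, 13-12, 15-0, 18-11, 19-17, 22-1}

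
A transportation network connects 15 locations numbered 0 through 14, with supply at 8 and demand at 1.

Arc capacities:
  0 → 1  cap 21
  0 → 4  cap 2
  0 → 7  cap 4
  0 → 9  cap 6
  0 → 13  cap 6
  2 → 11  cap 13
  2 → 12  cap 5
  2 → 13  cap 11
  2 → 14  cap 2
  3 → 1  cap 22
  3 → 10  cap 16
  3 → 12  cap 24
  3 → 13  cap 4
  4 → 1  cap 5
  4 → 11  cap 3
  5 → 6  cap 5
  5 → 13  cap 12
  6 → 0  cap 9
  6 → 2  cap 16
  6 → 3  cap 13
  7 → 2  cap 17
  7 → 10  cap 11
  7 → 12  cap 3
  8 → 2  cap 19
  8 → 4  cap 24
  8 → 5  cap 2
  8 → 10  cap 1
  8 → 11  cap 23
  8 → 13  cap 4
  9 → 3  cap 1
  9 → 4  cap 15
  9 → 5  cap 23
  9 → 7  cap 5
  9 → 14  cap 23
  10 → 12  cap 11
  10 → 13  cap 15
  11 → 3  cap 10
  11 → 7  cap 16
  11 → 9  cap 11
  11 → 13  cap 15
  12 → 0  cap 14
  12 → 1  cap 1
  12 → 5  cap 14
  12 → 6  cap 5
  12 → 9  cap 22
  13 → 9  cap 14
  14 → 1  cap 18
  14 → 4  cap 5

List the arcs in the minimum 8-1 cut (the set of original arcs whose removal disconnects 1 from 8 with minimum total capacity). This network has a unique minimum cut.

augment #1: 8→4→1 push 5
augment #2: 8→2→12→1 push 1
augment #3: 8→2→14→1 push 2
augment #4: 8→11→3→1 push 10
augment #5: 8→2→12→0→1 push 4
augment #6: 8→5→6→0→1 push 2
augment #7: 8→10→12→0→1 push 1
augment #8: 8→11→9→3→1 push 1
augment #9: 8→11→9→14→1 push 10
augment #10: 8→13→9→14→1 push 4
augment #11: 8→2→13→9→14→1 push 2
augment #12: 8→11→7→12→0→1 push 2
augment #13: 8→2→11→7→12→0→1 push 1
augment #14: 8→2→11→7→10→12→0→1 push 6
augment #15: 8→2→13→9→5→6→0→1 push 3
augment #16: 8→4→11→7→10→12→6→0→1 push 2
augment #17: 8→4→11→7→10→12→6→3→1 push 1
max flow = 57; residual-reachable set from 8 gives S-side
cut edges (S→T): {(4,1), (4,11), (8,2), (8,5), (8,10), (8,11), (8,13)} total cap 57

Min-cut arcs: {(4,1), (4,11), (8,2), (8,5), (8,10), (8,11), (8,13)} (total capacity 57)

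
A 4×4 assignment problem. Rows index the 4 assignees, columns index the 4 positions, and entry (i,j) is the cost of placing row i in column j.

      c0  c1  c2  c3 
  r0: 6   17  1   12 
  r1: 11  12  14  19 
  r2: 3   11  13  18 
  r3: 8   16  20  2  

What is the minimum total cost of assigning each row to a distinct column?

Minimum assignment cost: 18

optimal assignment: row0→col2 (cost 1), row1→col1 (cost 12), row2→col0 (cost 3), row3→col3 (cost 2)
total = 1 + 12 + 3 + 2 = 18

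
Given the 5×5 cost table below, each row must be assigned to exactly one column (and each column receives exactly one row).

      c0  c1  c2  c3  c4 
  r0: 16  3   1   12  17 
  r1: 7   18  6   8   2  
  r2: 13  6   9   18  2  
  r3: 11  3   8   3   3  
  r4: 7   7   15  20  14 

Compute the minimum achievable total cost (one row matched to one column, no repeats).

Minimum assignment cost: 19

optimal assignment: row0→col2 (cost 1), row1→col4 (cost 2), row2→col1 (cost 6), row3→col3 (cost 3), row4→col0 (cost 7)
total = 1 + 2 + 6 + 3 + 7 = 19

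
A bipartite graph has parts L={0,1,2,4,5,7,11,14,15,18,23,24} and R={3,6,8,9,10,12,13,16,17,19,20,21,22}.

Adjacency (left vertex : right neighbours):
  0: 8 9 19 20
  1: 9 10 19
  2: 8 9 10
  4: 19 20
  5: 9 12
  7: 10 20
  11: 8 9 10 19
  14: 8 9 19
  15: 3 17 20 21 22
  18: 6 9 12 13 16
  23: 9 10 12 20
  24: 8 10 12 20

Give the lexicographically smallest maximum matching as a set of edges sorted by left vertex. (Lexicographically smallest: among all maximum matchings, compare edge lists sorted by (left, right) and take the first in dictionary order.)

|M| = 8 (so the lex-smallest maximum matching has 8 edges)
process left vertices in ascending order; for each, take the smallest-labelled available neighbour that still permits 8 edges overall, or leave it unmatched if none does
lex-smallest matching: {0-8, 1-9, 2-10, 4-19, 5-12, 7-20, 15-3, 18-6}

Lex-smallest maximum matching: {(0,8), (1,9), (2,10), (4,19), (5,12), (7,20), (15,3), (18,6)}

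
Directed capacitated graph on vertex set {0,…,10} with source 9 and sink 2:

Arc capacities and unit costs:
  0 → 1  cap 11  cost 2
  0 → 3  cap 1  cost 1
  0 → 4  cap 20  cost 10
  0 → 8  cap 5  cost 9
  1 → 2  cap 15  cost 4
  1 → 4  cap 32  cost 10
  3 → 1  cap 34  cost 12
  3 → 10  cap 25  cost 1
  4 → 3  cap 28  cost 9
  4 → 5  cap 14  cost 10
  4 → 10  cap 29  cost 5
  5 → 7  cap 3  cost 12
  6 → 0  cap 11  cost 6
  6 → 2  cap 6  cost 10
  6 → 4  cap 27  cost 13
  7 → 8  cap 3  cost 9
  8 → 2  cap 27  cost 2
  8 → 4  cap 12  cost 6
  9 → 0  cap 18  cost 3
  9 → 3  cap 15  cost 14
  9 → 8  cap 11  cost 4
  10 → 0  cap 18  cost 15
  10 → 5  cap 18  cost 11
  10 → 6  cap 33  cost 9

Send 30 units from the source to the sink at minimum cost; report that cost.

Minimum cost for 30 units: 315

shortest-cost path #1: 9→8→2 push 11 @ unit cost 6 (adds 66)
shortest-cost path #2: 9→0→1→2 push 11 @ unit cost 9 (adds 99)
shortest-cost path #3: 9→0→8→2 push 5 @ unit cost 14 (adds 70)
shortest-cost path #4: 9→0→3→1→2 push 1 @ unit cost 20 (adds 20)
shortest-cost path #5: 9→3→1→2 push 2 @ unit cost 30 (adds 60)
total cost = 315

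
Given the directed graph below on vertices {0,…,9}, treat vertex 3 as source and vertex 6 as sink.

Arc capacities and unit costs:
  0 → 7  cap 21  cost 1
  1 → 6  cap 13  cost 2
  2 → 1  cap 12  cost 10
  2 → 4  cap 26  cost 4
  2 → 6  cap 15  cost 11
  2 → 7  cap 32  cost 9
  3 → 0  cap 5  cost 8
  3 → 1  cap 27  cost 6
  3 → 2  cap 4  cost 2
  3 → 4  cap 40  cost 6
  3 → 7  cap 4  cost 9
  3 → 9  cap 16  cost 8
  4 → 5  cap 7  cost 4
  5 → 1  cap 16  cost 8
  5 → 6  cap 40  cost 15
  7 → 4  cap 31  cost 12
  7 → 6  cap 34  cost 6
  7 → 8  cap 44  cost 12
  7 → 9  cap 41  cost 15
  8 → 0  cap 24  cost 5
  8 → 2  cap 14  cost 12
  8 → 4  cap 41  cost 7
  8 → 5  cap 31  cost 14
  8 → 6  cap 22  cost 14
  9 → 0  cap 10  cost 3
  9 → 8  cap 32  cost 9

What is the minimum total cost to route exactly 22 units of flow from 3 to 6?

Minimum cost for 22 units: 231

shortest-cost path #1: 3→1→6 push 13 @ unit cost 8 (adds 104)
shortest-cost path #2: 3→2→6 push 4 @ unit cost 13 (adds 52)
shortest-cost path #3: 3→7→6 push 4 @ unit cost 15 (adds 60)
shortest-cost path #4: 3→0→7→6 push 1 @ unit cost 15 (adds 15)
total cost = 231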